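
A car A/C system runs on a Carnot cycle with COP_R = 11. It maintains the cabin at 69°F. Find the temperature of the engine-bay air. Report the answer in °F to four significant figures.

117.1 °F

COP_R = T_C/(T_H − T_C) gives T_H − T_C = T_C/COP.
With T_C = 293.71 K, T_H = 293.71 × (1 + 1/11) = 320.41 K.
Converting, 320.41 K = 117.06°F.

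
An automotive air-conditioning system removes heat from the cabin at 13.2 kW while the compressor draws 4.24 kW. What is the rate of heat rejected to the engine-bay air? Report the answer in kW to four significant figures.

For a cyclic device the first law requires Q̇_H = Q̇_C + Ẇ.
Q̇_H = Q̇_C + Ẇ = 17.44 kW.

17.44 kW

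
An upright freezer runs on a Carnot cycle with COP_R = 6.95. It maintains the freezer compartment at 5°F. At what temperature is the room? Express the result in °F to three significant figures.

COP_R = T_C/(T_H − T_C) gives T_H − T_C = T_C/COP.
With T_C = 258.15 K, T_H = 258.15 × (1 + 1/6.95) = 295.29 K.
Converting, 295.29 K = 71.86°F.

71.9 °F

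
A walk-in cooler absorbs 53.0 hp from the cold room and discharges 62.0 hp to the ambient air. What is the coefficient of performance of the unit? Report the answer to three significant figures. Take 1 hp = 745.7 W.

5.89

The first law gives Q̇_H = Q̇_C + Ẇ, so the three rates are Q̇_C = 53.00, Q̇_H = 62.00, Ẇ = 9.000 hp.
COP_R = Q̇_C/Ẇ = 53.00/9.000 = 5.889.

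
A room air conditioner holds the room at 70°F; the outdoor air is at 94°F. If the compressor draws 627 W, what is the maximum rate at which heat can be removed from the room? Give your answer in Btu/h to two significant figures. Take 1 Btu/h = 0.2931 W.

In absolute terms T_C = 294.26 K and T_H = 307.59 K, so ΔT = 13.33 K.
COP_Carnot = T_C/ΔT = 294.26/13.33 = 22.07.
Q̇_max = COP_Carnot × Ẇ = 22.07 × 627.0 W = 13840 W = 47210 Btu/h.

47000 Btu/h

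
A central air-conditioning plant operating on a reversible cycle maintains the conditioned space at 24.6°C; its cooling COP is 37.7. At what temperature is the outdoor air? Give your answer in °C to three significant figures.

32.5 °C

COP_R = T_C/(T_H − T_C) gives T_H − T_C = T_C/COP.
With T_C = 297.75 K, T_H = 297.75 × (1 + 1/37.7) = 305.65 K.
Converting, 305.65 K = 32.50°C.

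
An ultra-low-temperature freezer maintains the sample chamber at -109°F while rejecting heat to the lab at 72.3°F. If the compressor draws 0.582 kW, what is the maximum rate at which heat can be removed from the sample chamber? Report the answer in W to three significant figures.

In absolute terms T_C = 194.82 K and T_H = 295.54 K, so ΔT = 100.7 K.
COP_Carnot = T_C/ΔT = 194.82/100.7 = 1.934.
Q̇_max = COP_Carnot × Ẇ = 1.934 × 0.5820 kW = 1.126 kW = 1126 W.

1130 W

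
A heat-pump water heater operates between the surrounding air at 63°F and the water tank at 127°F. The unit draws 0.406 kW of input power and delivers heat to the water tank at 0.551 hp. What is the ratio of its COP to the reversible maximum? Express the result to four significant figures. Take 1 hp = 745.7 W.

Converting, Q̇_H = 0.5510 hp = 0.4109 kW, so COP_actual = Q̇_H/Ẇ = 0.4109/0.4060 = 1.012.
In absolute terms T_C = 290.37 K and T_H = 325.93 K, so ΔT = 35.56 K.
COP_Carnot = T_H/ΔT = 325.93/35.56 = 9.167.
η_II = COP_actual/COP_Carnot = 1.012/9.167 = 0.1104.

0.1104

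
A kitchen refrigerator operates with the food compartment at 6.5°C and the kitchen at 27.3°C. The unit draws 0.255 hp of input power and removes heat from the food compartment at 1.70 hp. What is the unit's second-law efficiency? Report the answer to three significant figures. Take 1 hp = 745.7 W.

0.496

COP_actual = Q̇_C/Ẇ = 1.700/0.2550 = 6.667.
In absolute terms T_C = 279.65 K and T_H = 300.45 K, so ΔT = 20.80 K.
COP_Carnot = T_C/ΔT = 279.65/20.80 = 13.44.
η_II = COP_actual/COP_Carnot = 6.667/13.44 = 0.4959.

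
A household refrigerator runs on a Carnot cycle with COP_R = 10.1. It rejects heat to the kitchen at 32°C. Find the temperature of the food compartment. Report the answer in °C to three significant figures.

For a Carnot refrigerator COP_R = T_C/(T_H − T_C), so T_C = COP·T_H/(1 + COP).
With T_H = 305.15 K, T_C = 10.1 × 305.15/11.10 = 277.66 K.
Converting, 277.66 K = 4.51°C.

4.51 °C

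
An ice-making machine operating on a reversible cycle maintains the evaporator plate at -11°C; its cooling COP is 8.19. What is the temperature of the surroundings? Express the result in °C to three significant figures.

21.0 °C

COP_R = T_C/(T_H − T_C) gives T_H − T_C = T_C/COP.
With T_C = 262.15 K, T_H = 262.15 × (1 + 1/8.19) = 294.16 K.
Converting, 294.16 K = 21.01°C.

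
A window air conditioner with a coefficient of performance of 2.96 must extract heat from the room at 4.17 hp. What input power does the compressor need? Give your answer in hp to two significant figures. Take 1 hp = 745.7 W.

1.4 hp

Ẇ = Q̇_C/COP = 4.170/2.96 = 1.409 hp.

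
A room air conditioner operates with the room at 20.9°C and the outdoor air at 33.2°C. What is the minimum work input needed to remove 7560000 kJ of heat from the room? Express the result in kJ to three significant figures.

In absolute terms T_C = 294.05 K and T_H = 306.35 K, so ΔT = 12.30 K.
The reversible limit is COP_R = T_C/ΔT = 23.91, so W_min = Q_C/COP = Q_C·ΔT/T_C.
W_min = 7560000 × 12.30/294.05 = 316200 kJ.

316000 kJ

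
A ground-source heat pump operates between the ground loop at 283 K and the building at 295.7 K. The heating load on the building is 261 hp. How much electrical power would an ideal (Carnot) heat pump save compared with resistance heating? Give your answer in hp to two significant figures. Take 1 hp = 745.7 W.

250 hp

The reservoir spacing is ΔT = 295.7 − 283 = 12.70 K.
COP_Carnot = T_H/ΔT = 295.70/12.70 = 23.28.
Resistance heating needs Ẇ_res = Q̇_H = 261.0 hp; the reversible heat pump needs only Ẇ_hp = Q̇_H/COP = 11.21 hp.
Saving = 261.0 − 11.21 = 249.8 hp.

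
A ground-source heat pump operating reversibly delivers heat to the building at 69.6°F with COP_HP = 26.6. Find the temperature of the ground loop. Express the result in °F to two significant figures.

COP_HP = T_H/(T_H − T_C) gives T_H − T_C = T_H/COP.
With T_H = 294.04 K, T_C = 294.04 × (1 − 1/26.6) = 282.98 K.
Converting, 282.98 K = 49.70°F.

50 °F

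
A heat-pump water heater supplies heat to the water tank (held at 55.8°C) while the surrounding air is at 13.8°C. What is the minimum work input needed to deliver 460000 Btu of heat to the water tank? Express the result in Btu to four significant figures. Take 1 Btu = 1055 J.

In absolute terms T_C = 286.95 K and T_H = 328.95 K, so ΔT = 42.00 K.
The reversible limit is COP_HP = T_H/ΔT = 7.832, so W_min = Q_H/COP = Q_H·ΔT/T_H.
W_min = 460000 × 42.00/328.95 = 58730 Btu.

58730 Btu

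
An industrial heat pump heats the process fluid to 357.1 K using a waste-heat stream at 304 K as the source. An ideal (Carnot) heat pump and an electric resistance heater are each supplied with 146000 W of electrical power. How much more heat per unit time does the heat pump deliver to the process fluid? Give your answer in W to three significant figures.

836000 W

The reservoir spacing is ΔT = 357.1 − 304 = 53.10 K.
COP_Carnot = T_H/ΔT = 357.10/53.10 = 6.725.
The heat pump delivers Q̇_H = COP × Ẇ = 981900 W; the resistance heater delivers Ẇ = 146000 W.
Extra = (COP − 1)·Ẇ = 835900 W.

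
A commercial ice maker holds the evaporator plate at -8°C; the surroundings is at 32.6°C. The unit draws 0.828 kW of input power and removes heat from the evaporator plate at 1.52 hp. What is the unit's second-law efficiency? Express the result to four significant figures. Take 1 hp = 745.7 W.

Converting, Q̇_C = 1.520 hp = 1.133 kW, so COP_actual = Q̇_C/Ẇ = 1.133/0.8280 = 1.369.
In absolute terms T_C = 265.15 K and T_H = 305.75 K, so ΔT = 40.60 K.
COP_Carnot = T_C/ΔT = 265.15/40.60 = 6.531.
η_II = COP_actual/COP_Carnot = 1.369/6.531 = 0.2096.

0.2096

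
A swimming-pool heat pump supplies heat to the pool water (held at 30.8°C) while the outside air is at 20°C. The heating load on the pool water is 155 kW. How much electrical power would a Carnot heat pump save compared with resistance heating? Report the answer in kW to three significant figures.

149 kW

In absolute terms T_C = 293.15 K and T_H = 303.95 K, so ΔT = 10.80 K.
COP_Carnot = T_H/ΔT = 303.95/10.80 = 28.14.
Resistance heating needs Ẇ_res = Q̇_H = 155.0 kW; the reversible heat pump needs only Ẇ_hp = Q̇_H/COP = 5.507 kW.
Saving = 155.0 − 5.507 = 149.5 kW.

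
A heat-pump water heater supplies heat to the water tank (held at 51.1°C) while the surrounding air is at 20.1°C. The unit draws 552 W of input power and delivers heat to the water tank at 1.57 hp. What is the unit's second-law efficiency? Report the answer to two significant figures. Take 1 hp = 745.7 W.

0.20

Converting, Q̇_H = 1.570 hp = 1171 W, so COP_actual = Q̇_H/Ẇ = 1171/552.0 = 2.121.
In absolute terms T_C = 293.25 K and T_H = 324.25 K, so ΔT = 31.00 K.
COP_Carnot = T_H/ΔT = 324.25/31.00 = 10.46.
η_II = COP_actual/COP_Carnot = 2.121/10.46 = 0.2028.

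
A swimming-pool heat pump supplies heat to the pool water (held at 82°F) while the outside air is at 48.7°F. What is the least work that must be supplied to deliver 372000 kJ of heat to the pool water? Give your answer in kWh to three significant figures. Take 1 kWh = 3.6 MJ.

6.35 kWh

In absolute terms T_C = 282.43 K and T_H = 300.93 K, so ΔT = 18.50 K.
The reversible limit is COP_HP = T_H/ΔT = 16.27, so W_min = Q_H/COP = Q_H·ΔT/T_H.
W_min = 372000 × 18.50/300.93 = 22870 kJ = 6.353 kWh.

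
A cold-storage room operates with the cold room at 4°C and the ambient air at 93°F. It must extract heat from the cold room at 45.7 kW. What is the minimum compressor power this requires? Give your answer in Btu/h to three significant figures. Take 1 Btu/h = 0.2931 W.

In absolute terms T_C = 277.15 K and T_H = 307.04 K, so ΔT = 29.89 K.
COP_Carnot = T_C/ΔT = 277.15/29.89 = 9.273.
Ẇ_min = Q̇/COP_Carnot = 45.70/9.273 = 4.928 kW = 16810 Btu/h.

16800 Btu/h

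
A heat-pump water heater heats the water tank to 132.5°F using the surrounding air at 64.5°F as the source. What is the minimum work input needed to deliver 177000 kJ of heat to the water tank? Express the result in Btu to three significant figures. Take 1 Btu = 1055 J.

19300 Btu

In absolute terms T_C = 291.21 K and T_H = 328.98 K, so ΔT = 37.78 K.
The reversible limit is COP_HP = T_H/ΔT = 8.708, so W_min = Q_H/COP = Q_H·ΔT/T_H.
W_min = 177000 × 37.78/328.98 = 20330 kJ = 19270 Btu.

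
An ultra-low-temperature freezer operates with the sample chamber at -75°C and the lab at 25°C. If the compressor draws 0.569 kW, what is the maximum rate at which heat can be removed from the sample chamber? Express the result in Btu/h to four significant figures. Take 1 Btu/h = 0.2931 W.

3847 Btu/h

In absolute terms T_C = 198.15 K and T_H = 298.15 K, so ΔT = 100.0 K.
COP_Carnot = T_C/ΔT = 198.15/100.0 = 1.982.
Q̇_max = COP_Carnot × Ẇ = 1.982 × 0.5690 kW = 1.127 kW = 3847 Btu/h.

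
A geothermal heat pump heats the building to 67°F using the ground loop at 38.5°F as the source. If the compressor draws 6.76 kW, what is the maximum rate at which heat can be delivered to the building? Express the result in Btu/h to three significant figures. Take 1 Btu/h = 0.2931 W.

In absolute terms T_C = 276.76 K and T_H = 292.59 K, so ΔT = 15.83 K.
COP_Carnot = T_H/ΔT = 292.59/15.83 = 18.48.
Q̇_max = COP_Carnot × Ẇ = 18.48 × 6.760 kW = 124.9 kW = 426200 Btu/h.

426000 Btu/h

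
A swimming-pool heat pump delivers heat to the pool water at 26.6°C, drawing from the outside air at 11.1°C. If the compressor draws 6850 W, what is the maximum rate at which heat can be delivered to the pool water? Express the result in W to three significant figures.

In absolute terms T_C = 284.25 K and T_H = 299.75 K, so ΔT = 15.50 K.
COP_Carnot = T_H/ΔT = 299.75/15.50 = 19.34.
Q̇_max = COP_Carnot × Ẇ = 19.34 × 6850 W = 132500 W.

132000 W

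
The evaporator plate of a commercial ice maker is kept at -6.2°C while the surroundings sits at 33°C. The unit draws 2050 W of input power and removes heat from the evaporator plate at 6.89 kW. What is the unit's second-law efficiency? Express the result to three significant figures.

0.494

Converting, Q̇_C = 6.890 kW = 6890 W, so COP_actual = Q̇_C/Ẇ = 6890/2050 = 3.361.
In absolute terms T_C = 266.95 K and T_H = 306.15 K, so ΔT = 39.20 K.
COP_Carnot = T_C/ΔT = 266.95/39.20 = 6.810.
η_II = COP_actual/COP_Carnot = 3.361/6.810 = 0.4935.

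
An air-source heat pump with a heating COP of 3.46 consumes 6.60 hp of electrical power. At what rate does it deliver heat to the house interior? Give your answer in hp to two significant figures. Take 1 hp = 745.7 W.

Q̇_H = COP_HP × Ẇ = 3.46 × 6.600 = 22.84 hp.

23 hp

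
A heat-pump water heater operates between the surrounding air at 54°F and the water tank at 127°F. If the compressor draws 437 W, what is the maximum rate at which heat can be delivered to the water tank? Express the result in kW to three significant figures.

In absolute terms T_C = 285.37 K and T_H = 325.93 K, so ΔT = 40.56 K.
COP_Carnot = T_H/ΔT = 325.93/40.56 = 8.037.
Q̇_max = COP_Carnot × Ẇ = 8.037 × 437.0 W = 3512 W = 3.512 kW.

3.51 kW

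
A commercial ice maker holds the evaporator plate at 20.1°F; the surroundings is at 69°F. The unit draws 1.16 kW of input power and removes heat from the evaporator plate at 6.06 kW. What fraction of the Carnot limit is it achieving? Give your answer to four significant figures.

COP_actual = Q̇_C/Ẇ = 6.060/1.160 = 5.224.
In absolute terms T_C = 266.54 K and T_H = 293.71 K, so ΔT = 27.17 K.
COP_Carnot = T_C/ΔT = 266.54/27.17 = 9.811.
η_II = COP_actual/COP_Carnot = 5.224/9.811 = 0.5325.

0.5325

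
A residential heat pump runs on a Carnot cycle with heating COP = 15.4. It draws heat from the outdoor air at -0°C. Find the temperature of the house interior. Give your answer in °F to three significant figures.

66.1 °F

COP_HP = T_H/(T_H − T_C) rearranges to T_H = COP·T_C/(COP − 1).
With T_C = 273.15 K, T_H = 15.4 × 273.15/14.40 = 292.12 K.
Converting, 292.12 K = 66.14°F.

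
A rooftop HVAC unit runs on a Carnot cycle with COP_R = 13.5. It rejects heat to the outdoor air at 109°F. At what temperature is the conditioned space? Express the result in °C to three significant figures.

21.0 °C

For a Carnot refrigerator COP_R = T_C/(T_H − T_C), so T_C = COP·T_H/(1 + COP).
With T_H = 315.93 K, T_C = 13.5 × 315.93/14.50 = 294.14 K.
Converting, 294.14 K = 20.99°C.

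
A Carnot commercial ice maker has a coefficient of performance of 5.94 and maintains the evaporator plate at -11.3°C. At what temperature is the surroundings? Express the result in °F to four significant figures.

91.01 °F

COP_R = T_C/(T_H − T_C) gives T_H − T_C = T_C/COP.
With T_C = 261.85 K, T_H = 261.85 × (1 + 1/5.94) = 305.93 K.
Converting, 305.93 K = 91.01°F.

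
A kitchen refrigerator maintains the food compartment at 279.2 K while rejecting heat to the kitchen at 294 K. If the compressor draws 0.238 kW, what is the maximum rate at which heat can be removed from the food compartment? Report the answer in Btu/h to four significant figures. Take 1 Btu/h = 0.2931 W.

15320 Btu/h

The reservoir spacing is ΔT = 294 − 279.2 = 14.80 K.
COP_Carnot = T_C/ΔT = 279.20/14.80 = 18.86.
Q̇_max = COP_Carnot × Ẇ = 18.86 × 0.2380 kW = 4.490 kW = 15320 Btu/h.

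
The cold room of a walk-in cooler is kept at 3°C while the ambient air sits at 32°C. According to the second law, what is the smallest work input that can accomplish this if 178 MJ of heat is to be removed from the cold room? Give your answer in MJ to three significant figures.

In absolute terms T_C = 276.15 K and T_H = 305.15 K, so ΔT = 29.00 K.
The reversible limit is COP_R = T_C/ΔT = 9.522, so W_min = Q_C/COP = Q_C·ΔT/T_C.
W_min = 178.0 × 29.00/276.15 = 18.69 MJ.

18.7 MJ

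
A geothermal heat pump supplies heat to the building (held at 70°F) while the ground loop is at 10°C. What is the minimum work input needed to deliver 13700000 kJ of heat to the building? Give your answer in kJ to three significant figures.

517000 kJ

In absolute terms T_C = 283.15 K and T_H = 294.26 K, so ΔT = 11.11 K.
The reversible limit is COP_HP = T_H/ΔT = 26.48, so W_min = Q_H/COP = Q_H·ΔT/T_H.
W_min = 13700000 × 11.11/294.26 = 517300 kJ.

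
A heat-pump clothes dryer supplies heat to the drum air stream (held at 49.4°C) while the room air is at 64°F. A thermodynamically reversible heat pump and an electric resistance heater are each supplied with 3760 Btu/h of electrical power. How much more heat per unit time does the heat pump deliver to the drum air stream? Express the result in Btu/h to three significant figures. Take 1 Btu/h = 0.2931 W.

In absolute terms T_C = 290.93 K and T_H = 322.55 K, so ΔT = 31.62 K.
COP_Carnot = T_H/ΔT = 322.55/31.62 = 10.20.
The heat pump delivers Q̇_H = COP × Ẇ = 38350 Btu/h; the resistance heater delivers Ẇ = 3760 Btu/h.
Extra = (COP − 1)·Ẇ = 34590 Btu/h.

34600 Btu/h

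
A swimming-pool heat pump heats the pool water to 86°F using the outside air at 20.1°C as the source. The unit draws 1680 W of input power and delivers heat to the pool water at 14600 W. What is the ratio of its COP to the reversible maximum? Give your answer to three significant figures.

0.284

COP_actual = Q̇_H/Ẇ = 14600/1680 = 8.690.
In absolute terms T_C = 293.25 K and T_H = 303.15 K, so ΔT = 9.900 K.
COP_Carnot = T_H/ΔT = 303.15/9.900 = 30.62.
η_II = COP_actual/COP_Carnot = 8.690/30.62 = 0.2838.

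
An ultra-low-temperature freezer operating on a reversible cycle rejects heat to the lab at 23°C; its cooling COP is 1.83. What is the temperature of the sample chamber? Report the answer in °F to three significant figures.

-115 °F

For a Carnot refrigerator COP_R = T_C/(T_H − T_C), so T_C = COP·T_H/(1 + COP).
With T_H = 296.15 K, T_C = 1.83 × 296.15/2.830 = 191.50 K.
Converting, 191.50 K = -114.96°F.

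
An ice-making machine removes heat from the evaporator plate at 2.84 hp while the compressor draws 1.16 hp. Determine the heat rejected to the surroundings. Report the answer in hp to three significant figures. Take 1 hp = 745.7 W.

4.00 hp

For a cyclic device the first law requires Q̇_H = Q̇_C + Ẇ.
Q̇_H = Q̇_C + Ẇ = 4.000 hp.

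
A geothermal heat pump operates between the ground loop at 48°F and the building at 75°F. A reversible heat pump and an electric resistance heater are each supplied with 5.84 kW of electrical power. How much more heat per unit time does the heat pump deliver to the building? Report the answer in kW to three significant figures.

In absolute terms T_C = 282.04 K and T_H = 297.04 K, so ΔT = 15.00 K.
COP_Carnot = T_H/ΔT = 297.04/15.00 = 19.80.
The heat pump delivers Q̇_H = COP × Ẇ = 115.6 kW; the resistance heater delivers Ẇ = 5.840 kW.
Extra = (COP − 1)·Ẇ = 109.8 kW.

110 kW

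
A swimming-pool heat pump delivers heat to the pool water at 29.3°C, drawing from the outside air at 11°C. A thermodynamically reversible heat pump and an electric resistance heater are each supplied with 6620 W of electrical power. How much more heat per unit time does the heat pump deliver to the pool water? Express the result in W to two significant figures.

In absolute terms T_C = 284.15 K and T_H = 302.45 K, so ΔT = 18.30 K.
COP_Carnot = T_H/ΔT = 302.45/18.30 = 16.53.
The heat pump delivers Q̇_H = COP × Ẇ = 109400 W; the resistance heater delivers Ẇ = 6620 W.
Extra = (COP − 1)·Ẇ = 102800 W.

100000 W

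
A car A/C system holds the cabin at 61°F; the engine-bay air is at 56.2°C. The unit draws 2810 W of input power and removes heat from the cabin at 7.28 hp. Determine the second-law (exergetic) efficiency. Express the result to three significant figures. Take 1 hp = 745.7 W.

0.268

Converting, Q̇_C = 7.280 hp = 5429 W, so COP_actual = Q̇_C/Ẇ = 5429/2810 = 1.932.
In absolute terms T_C = 289.26 K and T_H = 329.35 K, so ΔT = 40.09 K.
COP_Carnot = T_C/ΔT = 289.26/40.09 = 7.215.
η_II = COP_actual/COP_Carnot = 1.932/7.215 = 0.2677.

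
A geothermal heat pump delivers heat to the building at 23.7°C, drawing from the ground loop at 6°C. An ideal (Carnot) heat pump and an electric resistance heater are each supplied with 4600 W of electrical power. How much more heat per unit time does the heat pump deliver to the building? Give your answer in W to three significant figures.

72500 W

In absolute terms T_C = 279.15 K and T_H = 296.85 K, so ΔT = 17.70 K.
COP_Carnot = T_H/ΔT = 296.85/17.70 = 16.77.
The heat pump delivers Q̇_H = COP × Ẇ = 77150 W; the resistance heater delivers Ẇ = 4600 W.
Extra = (COP − 1)·Ẇ = 72550 W.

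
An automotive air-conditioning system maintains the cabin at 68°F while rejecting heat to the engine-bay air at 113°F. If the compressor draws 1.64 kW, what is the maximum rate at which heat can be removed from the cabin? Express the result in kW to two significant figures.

In absolute terms T_C = 293.15 K and T_H = 318.15 K, so ΔT = 25.00 K.
COP_Carnot = T_C/ΔT = 293.15/25.00 = 11.73.
Q̇_max = COP_Carnot × Ẇ = 11.73 × 1.640 kW = 19.23 kW.

19 kW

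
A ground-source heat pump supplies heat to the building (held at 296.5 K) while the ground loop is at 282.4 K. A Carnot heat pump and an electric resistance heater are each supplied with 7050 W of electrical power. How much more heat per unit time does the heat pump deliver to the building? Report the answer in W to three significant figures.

141000 W

The reservoir spacing is ΔT = 296.5 − 282.4 = 14.10 K.
COP_Carnot = T_H/ΔT = 296.50/14.10 = 21.03.
The heat pump delivers Q̇_H = COP × Ẇ = 148300 W; the resistance heater delivers Ẇ = 7050 W.
Extra = (COP − 1)·Ẇ = 141200 W.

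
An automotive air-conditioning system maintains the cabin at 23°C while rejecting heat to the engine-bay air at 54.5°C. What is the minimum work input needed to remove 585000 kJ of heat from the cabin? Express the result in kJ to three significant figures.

In absolute terms T_C = 296.15 K and T_H = 327.65 K, so ΔT = 31.50 K.
The reversible limit is COP_R = T_C/ΔT = 9.402, so W_min = Q_C/COP = Q_C·ΔT/T_C.
W_min = 585000 × 31.50/296.15 = 62220 kJ.

62200 kJ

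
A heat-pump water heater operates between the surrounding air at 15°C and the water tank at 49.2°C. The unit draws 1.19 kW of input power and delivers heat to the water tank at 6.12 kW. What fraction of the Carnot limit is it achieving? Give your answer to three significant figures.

COP_actual = Q̇_H/Ẇ = 6.120/1.190 = 5.143.
In absolute terms T_C = 288.15 K and T_H = 322.35 K, so ΔT = 34.20 K.
COP_Carnot = T_H/ΔT = 322.35/34.20 = 9.425.
η_II = COP_actual/COP_Carnot = 5.143/9.425 = 0.5456.

0.546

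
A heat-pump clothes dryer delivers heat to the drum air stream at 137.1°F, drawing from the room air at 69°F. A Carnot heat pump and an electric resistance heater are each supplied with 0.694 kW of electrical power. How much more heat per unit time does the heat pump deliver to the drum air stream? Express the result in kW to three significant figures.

5.39 kW

In absolute terms T_C = 293.71 K and T_H = 331.54 K, so ΔT = 37.83 K.
COP_Carnot = T_H/ΔT = 331.54/37.83 = 8.763.
The heat pump delivers Q̇_H = COP × Ẇ = 6.082 kW; the resistance heater delivers Ẇ = 0.6940 kW.
Extra = (COP − 1)·Ẇ = 5.388 kW.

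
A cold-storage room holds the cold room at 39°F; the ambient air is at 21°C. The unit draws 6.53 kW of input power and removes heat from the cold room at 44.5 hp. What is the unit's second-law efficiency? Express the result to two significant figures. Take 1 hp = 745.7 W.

0.31

Converting, Q̇_C = 44.50 hp = 33.18 kW, so COP_actual = Q̇_C/Ẇ = 33.18/6.530 = 5.082.
In absolute terms T_C = 277.04 K and T_H = 294.15 K, so ΔT = 17.11 K.
COP_Carnot = T_C/ΔT = 277.04/17.11 = 16.19.
η_II = COP_actual/COP_Carnot = 5.082/16.19 = 0.3139.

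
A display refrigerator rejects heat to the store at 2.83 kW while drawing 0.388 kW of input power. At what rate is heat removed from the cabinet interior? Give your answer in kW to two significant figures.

2.4 kW

For a cyclic device the first law requires Q̇_H = Q̇_C + Ẇ.
Q̇_C = Q̇_H − Ẇ = 2.442 kW.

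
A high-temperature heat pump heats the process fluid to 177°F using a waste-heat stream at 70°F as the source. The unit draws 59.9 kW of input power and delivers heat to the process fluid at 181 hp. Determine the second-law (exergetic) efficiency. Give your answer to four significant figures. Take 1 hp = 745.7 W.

Converting, Q̇_H = 181.0 hp = 135.0 kW, so COP_actual = Q̇_H/Ẇ = 135.0/59.90 = 2.253.
In absolute terms T_C = 294.26 K and T_H = 353.71 K, so ΔT = 59.44 K.
COP_Carnot = T_H/ΔT = 353.71/59.44 = 5.950.
η_II = COP_actual/COP_Carnot = 2.253/5.950 = 0.3787.

0.3787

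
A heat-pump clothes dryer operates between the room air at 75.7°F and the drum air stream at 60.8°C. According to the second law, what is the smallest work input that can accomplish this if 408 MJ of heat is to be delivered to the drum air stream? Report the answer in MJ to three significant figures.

In absolute terms T_C = 297.43 K and T_H = 333.95 K, so ΔT = 36.52 K.
The reversible limit is COP_HP = T_H/ΔT = 9.144, so W_min = Q_H/COP = Q_H·ΔT/T_H.
W_min = 408.0 × 36.52/333.95 = 44.62 MJ.

44.6 MJ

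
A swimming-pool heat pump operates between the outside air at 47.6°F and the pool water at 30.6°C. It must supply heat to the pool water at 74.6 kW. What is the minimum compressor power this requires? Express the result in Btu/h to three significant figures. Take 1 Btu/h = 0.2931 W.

In absolute terms T_C = 281.82 K and T_H = 303.75 K, so ΔT = 21.93 K.
COP_Carnot = T_H/ΔT = 303.75/21.93 = 13.85.
Ẇ_min = Q̇/COP_Carnot = 74.60/13.85 = 5.387 kW = 18380 Btu/h.

18400 Btu/h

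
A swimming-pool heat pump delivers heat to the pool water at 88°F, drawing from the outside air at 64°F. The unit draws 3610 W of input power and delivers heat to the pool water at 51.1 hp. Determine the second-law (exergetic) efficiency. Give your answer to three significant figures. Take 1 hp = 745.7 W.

0.463

Converting, Q̇_H = 51.10 hp = 38110 W, so COP_actual = Q̇_H/Ẇ = 38110/3610 = 10.56.
In absolute terms T_C = 290.93 K and T_H = 304.26 K, so ΔT = 13.33 K.
COP_Carnot = T_H/ΔT = 304.26/13.33 = 22.82.
η_II = COP_actual/COP_Carnot = 10.56/22.82 = 0.4626.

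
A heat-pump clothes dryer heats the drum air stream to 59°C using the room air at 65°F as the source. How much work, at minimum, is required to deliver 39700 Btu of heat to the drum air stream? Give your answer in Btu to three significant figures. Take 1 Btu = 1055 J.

4860 Btu

In absolute terms T_C = 291.48 K and T_H = 332.15 K, so ΔT = 40.67 K.
The reversible limit is COP_HP = T_H/ΔT = 8.168, so W_min = Q_H/COP = Q_H·ΔT/T_H.
W_min = 39700 × 40.67/332.15 = 4861 Btu.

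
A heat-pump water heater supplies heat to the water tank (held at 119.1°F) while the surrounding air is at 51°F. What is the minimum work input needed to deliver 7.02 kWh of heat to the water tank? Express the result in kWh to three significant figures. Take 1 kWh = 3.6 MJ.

0.826 kWh

In absolute terms T_C = 283.71 K and T_H = 321.54 K, so ΔT = 37.83 K.
The reversible limit is COP_HP = T_H/ΔT = 8.499, so W_min = Q_H/COP = Q_H·ΔT/T_H.
W_min = 7.020 × 37.83/321.54 = 0.8260 kWh.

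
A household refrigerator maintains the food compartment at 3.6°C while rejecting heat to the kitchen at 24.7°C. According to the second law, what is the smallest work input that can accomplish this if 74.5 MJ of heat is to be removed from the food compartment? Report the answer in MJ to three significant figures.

In absolute terms T_C = 276.75 K and T_H = 297.85 K, so ΔT = 21.10 K.
The reversible limit is COP_R = T_C/ΔT = 13.12, so W_min = Q_C/COP = Q_C·ΔT/T_C.
W_min = 74.50 × 21.10/276.75 = 5.680 MJ.

5.68 MJ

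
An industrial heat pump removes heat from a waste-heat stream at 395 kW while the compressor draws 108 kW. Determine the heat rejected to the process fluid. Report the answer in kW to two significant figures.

For a cyclic device the first law requires Q̇_H = Q̇_C + Ẇ.
Q̇_H = Q̇_C + Ẇ = 503.0 kW.

500 kW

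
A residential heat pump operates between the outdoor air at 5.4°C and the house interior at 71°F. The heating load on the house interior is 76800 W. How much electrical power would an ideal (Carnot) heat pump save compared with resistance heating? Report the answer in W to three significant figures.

72600 W

In absolute terms T_C = 278.55 K and T_H = 294.82 K, so ΔT = 16.27 K.
COP_Carnot = T_H/ΔT = 294.82/16.27 = 18.12.
Resistance heating needs Ẇ_res = Q̇_H = 76800 W; the reversible heat pump needs only Ẇ_hp = Q̇_H/COP = 4237 W.
Saving = 76800 − 4237 = 72560 W.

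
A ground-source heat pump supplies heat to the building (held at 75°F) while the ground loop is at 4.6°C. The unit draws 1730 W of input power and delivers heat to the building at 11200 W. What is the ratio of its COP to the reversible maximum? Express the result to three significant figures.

COP_actual = Q̇_H/Ẇ = 11200/1730 = 6.474.
In absolute terms T_C = 277.75 K and T_H = 297.04 K, so ΔT = 19.29 K.
COP_Carnot = T_H/ΔT = 297.04/19.29 = 15.40.
η_II = COP_actual/COP_Carnot = 6.474/15.40 = 0.4204.

0.420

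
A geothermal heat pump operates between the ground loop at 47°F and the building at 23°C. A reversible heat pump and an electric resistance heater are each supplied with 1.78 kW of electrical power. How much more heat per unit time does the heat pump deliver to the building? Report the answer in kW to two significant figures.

34 kW

In absolute terms T_C = 281.48 K and T_H = 296.15 K, so ΔT = 14.67 K.
COP_Carnot = T_H/ΔT = 296.15/14.67 = 20.19.
The heat pump delivers Q̇_H = COP × Ẇ = 35.94 kW; the resistance heater delivers Ẇ = 1.780 kW.
Extra = (COP − 1)·Ẇ = 34.16 kW.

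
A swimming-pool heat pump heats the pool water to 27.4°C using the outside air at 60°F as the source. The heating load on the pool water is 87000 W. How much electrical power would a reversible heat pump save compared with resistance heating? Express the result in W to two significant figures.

In absolute terms T_C = 288.71 K and T_H = 300.55 K, so ΔT = 11.84 K.
COP_Carnot = T_H/ΔT = 300.55/11.84 = 25.37.
Resistance heating needs Ẇ_res = Q̇_H = 87000 W; the reversible heat pump needs only Ẇ_hp = Q̇_H/COP = 3429 W.
Saving = 87000 − 3429 = 83570 W.

84000 W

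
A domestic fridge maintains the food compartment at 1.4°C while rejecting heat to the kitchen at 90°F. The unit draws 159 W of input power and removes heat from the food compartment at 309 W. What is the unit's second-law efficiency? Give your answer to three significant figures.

COP_actual = Q̇_C/Ẇ = 309.0/159.0 = 1.943.
In absolute terms T_C = 274.55 K and T_H = 305.37 K, so ΔT = 30.82 K.
COP_Carnot = T_C/ΔT = 274.55/30.82 = 8.908.
η_II = COP_actual/COP_Carnot = 1.943/8.908 = 0.2182.

0.218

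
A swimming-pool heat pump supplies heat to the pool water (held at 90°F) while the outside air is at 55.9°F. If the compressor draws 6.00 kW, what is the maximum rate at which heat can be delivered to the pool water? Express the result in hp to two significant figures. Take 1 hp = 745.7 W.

In absolute terms T_C = 286.43 K and T_H = 305.37 K, so ΔT = 18.94 K.
COP_Carnot = T_H/ΔT = 305.37/18.94 = 16.12.
Q̇_max = COP_Carnot × Ẇ = 16.12 × 6.000 kW = 96.72 kW = 129.7 hp.

130 hp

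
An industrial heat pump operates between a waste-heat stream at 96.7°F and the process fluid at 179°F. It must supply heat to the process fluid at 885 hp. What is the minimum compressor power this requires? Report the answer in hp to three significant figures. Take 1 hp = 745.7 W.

114 hp

In absolute terms T_C = 309.09 K and T_H = 354.82 K, so ΔT = 45.72 K.
COP_Carnot = T_H/ΔT = 354.82/45.72 = 7.760.
Ẇ_min = Q̇/COP_Carnot = 885.0/7.760 = 114.0 hp.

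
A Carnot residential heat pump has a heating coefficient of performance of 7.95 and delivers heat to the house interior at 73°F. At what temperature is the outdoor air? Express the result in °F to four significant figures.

5.997 °F

COP_HP = T_H/(T_H − T_C) gives T_H − T_C = T_H/COP.
With T_H = 295.93 K, T_C = 295.93 × (1 − 1/7.95) = 258.70 K.
Converting, 258.70 K = 6.00°F.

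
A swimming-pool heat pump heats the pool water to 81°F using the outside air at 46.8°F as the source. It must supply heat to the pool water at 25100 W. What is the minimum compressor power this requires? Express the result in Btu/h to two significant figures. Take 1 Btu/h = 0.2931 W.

5400 Btu/h

In absolute terms T_C = 281.37 K and T_H = 300.37 K, so ΔT = 19.00 K.
COP_Carnot = T_H/ΔT = 300.37/19.00 = 15.81.
Ẇ_min = Q̇/COP_Carnot = 25100/15.81 = 1588 W = 5417 Btu/h.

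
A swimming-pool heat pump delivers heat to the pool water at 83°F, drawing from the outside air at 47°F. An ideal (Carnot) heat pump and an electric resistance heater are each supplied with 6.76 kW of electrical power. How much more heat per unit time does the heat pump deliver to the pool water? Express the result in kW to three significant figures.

In absolute terms T_C = 281.48 K and T_H = 301.48 K, so ΔT = 20.00 K.
COP_Carnot = T_H/ΔT = 301.48/20.00 = 15.07.
The heat pump delivers Q̇_H = COP × Ẇ = 101.9 kW; the resistance heater delivers Ẇ = 6.760 kW.
Extra = (COP − 1)·Ẇ = 95.14 kW.

95.1 kW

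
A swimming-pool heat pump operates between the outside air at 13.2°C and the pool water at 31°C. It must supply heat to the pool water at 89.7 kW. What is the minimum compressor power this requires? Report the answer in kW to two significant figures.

In absolute terms T_C = 286.35 K and T_H = 304.15 K, so ΔT = 17.80 K.
COP_Carnot = T_H/ΔT = 304.15/17.80 = 17.09.
Ẇ_min = Q̇/COP_Carnot = 89.70/17.09 = 5.250 kW.

5.2 kW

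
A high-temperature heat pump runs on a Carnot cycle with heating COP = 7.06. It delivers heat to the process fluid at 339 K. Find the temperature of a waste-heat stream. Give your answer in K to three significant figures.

COP_HP = T_H/(T_H − T_C) gives T_H − T_C = T_H/COP.
With T_H = 339.00 K, T_C = 339.00 × (1 − 1/7.06) = 290.98 K.

291 K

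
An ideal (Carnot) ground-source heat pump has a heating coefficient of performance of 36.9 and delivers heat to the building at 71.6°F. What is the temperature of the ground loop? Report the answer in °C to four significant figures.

COP_HP = T_H/(T_H − T_C) gives T_H − T_C = T_H/COP.
With T_H = 295.15 K, T_C = 295.15 × (1 − 1/36.9) = 287.15 K.
Converting, 287.15 K = 14.00°C.

14.00 °C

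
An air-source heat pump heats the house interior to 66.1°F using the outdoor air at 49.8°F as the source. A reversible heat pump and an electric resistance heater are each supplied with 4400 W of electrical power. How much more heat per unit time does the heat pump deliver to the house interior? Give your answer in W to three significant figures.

138000 W

In absolute terms T_C = 283.04 K and T_H = 292.09 K, so ΔT = 9.056 K.
COP_Carnot = T_H/ΔT = 292.09/9.056 = 32.26.
The heat pump delivers Q̇_H = COP × Ẇ = 141900 W; the resistance heater delivers Ẇ = 4400 W.
Extra = (COP − 1)·Ẇ = 137500 W.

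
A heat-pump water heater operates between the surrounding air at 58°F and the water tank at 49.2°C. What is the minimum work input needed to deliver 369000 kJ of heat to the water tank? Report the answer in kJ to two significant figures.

In absolute terms T_C = 287.59 K and T_H = 322.35 K, so ΔT = 34.76 K.
The reversible limit is COP_HP = T_H/ΔT = 9.275, so W_min = Q_H/COP = Q_H·ΔT/T_H.
W_min = 369000 × 34.76/322.35 = 39790 kJ.

40000 kJ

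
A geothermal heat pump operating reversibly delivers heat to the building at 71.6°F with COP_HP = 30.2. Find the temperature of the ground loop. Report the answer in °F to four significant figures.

54.01 °F

COP_HP = T_H/(T_H − T_C) gives T_H − T_C = T_H/COP.
With T_H = 295.15 K, T_C = 295.15 × (1 − 1/30.2) = 285.38 K.
Converting, 285.38 K = 54.01°F.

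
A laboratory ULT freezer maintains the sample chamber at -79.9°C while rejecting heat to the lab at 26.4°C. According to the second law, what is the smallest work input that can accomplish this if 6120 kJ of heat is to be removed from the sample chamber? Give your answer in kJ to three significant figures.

In absolute terms T_C = 193.25 K and T_H = 299.55 K, so ΔT = 106.3 K.
The reversible limit is COP_R = T_C/ΔT = 1.818, so W_min = Q_C/COP = Q_C·ΔT/T_C.
W_min = 6120 × 106.3/193.25 = 3366 kJ.

3370 kJ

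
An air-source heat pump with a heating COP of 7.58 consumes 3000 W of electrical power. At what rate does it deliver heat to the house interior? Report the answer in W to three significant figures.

22700 W

Q̇_H = COP_HP × Ẇ = 7.58 × 3000 = 22740 W.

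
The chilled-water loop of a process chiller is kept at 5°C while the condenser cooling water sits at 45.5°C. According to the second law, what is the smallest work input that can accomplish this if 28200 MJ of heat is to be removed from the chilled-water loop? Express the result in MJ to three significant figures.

4110 MJ

In absolute terms T_C = 278.15 K and T_H = 318.65 K, so ΔT = 40.50 K.
The reversible limit is COP_R = T_C/ΔT = 6.868, so W_min = Q_C/COP = Q_C·ΔT/T_C.
W_min = 28200 × 40.50/278.15 = 4106 MJ.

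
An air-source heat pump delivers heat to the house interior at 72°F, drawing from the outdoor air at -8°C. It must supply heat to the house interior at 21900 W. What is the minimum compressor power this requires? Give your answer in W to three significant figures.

In absolute terms T_C = 265.15 K and T_H = 295.37 K, so ΔT = 30.22 K.
COP_Carnot = T_H/ΔT = 295.37/30.22 = 9.773.
Ẇ_min = Q̇/COP_Carnot = 21900/9.773 = 2241 W.

2240 W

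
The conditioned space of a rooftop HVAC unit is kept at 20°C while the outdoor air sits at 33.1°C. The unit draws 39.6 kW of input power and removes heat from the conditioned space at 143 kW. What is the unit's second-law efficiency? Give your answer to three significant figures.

COP_actual = Q̇_C/Ẇ = 143.0/39.60 = 3.611.
In absolute terms T_C = 293.15 K and T_H = 306.25 K, so ΔT = 13.10 K.
COP_Carnot = T_C/ΔT = 293.15/13.10 = 22.38.
η_II = COP_actual/COP_Carnot = 3.611/22.38 = 0.1614.

0.161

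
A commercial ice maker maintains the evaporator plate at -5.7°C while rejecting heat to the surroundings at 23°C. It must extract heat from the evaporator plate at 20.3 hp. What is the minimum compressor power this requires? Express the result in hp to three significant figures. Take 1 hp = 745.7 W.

2.18 hp

In absolute terms T_C = 267.45 K and T_H = 296.15 K, so ΔT = 28.70 K.
COP_Carnot = T_C/ΔT = 267.45/28.70 = 9.319.
Ẇ_min = Q̇/COP_Carnot = 20.30/9.319 = 2.178 hp.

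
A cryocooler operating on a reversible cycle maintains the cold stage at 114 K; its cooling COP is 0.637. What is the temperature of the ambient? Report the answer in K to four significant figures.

COP_R = T_C/(T_H − T_C) gives T_H − T_C = T_C/COP.
With T_C = 114.00 K, T_H = 114.00 × (1 + 1/0.637) = 292.96 K.

293.0 K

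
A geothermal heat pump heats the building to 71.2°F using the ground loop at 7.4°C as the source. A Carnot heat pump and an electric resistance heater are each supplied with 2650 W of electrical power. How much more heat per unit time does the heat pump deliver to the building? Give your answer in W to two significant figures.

52000 W

In absolute terms T_C = 280.55 K and T_H = 294.93 K, so ΔT = 14.38 K.
COP_Carnot = T_H/ΔT = 294.93/14.38 = 20.51.
The heat pump delivers Q̇_H = COP × Ẇ = 54360 W; the resistance heater delivers Ẇ = 2650 W.
Extra = (COP − 1)·Ẇ = 51710 W.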